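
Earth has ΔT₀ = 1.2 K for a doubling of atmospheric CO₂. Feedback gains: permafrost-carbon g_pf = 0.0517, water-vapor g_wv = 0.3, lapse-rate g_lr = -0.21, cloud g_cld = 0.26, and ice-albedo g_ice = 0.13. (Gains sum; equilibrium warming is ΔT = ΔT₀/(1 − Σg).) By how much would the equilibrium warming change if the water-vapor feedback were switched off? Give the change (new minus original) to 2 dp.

-1.00 K

Original: g = 0.5317, ΔT = 1.2/(1−0.5317) = 2.5625 K.
Without water-vapor: g' = 0.2317, ΔT' = 1.2/(1−0.2317) = 1.5619 K.
Change = 1.5619 − 2.5625 = -1.00 K.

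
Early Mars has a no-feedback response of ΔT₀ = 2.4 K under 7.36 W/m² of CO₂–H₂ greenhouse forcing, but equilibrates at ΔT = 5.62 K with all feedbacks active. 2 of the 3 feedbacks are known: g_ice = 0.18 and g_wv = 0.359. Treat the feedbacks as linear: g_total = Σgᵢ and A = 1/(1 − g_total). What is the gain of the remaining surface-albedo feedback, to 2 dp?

0.03

Amplification A = ΔT/ΔT₀ = 5.62/2.4 = 2.342.
Total gain g = 1 − 1/A = 1 − 1/2.342 = 0.573.
Known gains sum to 0.18 + 0.359 = 0.539.
g_alb = 0.573 − 0.539 = 0.03.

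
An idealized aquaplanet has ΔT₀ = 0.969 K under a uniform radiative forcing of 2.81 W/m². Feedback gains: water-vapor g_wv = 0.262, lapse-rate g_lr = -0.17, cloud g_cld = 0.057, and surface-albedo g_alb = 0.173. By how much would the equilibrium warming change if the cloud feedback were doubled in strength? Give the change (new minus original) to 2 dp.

0.13 K

Original: g = 0.322, ΔT = 0.969/(1−0.322) = 1.4292 K.
With doubled cloud: g' = 0.379, ΔT' = 0.969/(1−0.379) = 1.5604 K.
Change = 1.5604 − 1.4292 = 0.13 K.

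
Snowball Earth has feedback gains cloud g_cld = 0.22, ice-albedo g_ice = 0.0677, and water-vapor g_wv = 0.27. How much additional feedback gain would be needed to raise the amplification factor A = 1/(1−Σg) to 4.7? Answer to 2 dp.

0.23

Current total gain = 0.5577.
Target gain for A = 4.7: g* = 1 − 1/4.7 = 0.7872.
Additional gain needed = 0.7872 − 0.5577 = 0.23.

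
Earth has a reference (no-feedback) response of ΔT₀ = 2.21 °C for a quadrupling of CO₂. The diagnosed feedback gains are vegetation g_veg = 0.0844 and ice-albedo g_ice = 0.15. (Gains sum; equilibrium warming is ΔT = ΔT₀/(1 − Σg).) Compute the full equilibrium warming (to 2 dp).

2.89 °C

Total gain g = 0.0844 + 0.15 = 0.2344.
Amplification A = 1/(1 − 0.2344) = 1.306.
ΔT = 2.21 × 1.306 = 2.89 °C.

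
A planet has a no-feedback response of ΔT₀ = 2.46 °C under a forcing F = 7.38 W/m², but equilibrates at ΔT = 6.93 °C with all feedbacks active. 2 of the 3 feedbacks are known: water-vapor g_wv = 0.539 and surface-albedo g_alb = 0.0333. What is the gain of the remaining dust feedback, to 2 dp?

0.07

Amplification A = ΔT/ΔT₀ = 6.93/2.46 = 2.817.
Total gain g = 1 − 1/A = 1 − 1/2.817 = 0.645.
Known gains sum to 0.539 + 0.0333 = 0.5723.
g_dust = 0.645 − 0.5723 = 0.07.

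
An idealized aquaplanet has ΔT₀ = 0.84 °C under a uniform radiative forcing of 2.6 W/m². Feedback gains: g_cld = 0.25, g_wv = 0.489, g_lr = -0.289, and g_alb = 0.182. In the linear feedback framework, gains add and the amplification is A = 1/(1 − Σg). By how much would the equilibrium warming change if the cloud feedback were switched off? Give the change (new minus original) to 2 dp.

Original: g = 0.632, ΔT = 0.84/(1−0.632) = 2.2826 °C.
Without cloud: g' = 0.382, ΔT' = 0.84/(1−0.382) = 1.3592 °C.
Change = 1.3592 − 2.2826 = -0.92 °C.

-0.92 °C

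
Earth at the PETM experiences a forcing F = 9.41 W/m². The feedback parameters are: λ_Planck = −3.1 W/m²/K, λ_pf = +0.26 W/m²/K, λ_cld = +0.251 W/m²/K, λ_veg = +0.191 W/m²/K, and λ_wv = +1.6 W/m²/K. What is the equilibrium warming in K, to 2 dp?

Net feedback parameter λ = (−3.1) + (+0.26) + (+0.251) + (+0.191) + (+1.6) = -0.798 W/m²/K.
ΔT = −F/λ = −9.41/(-0.798) = 11.79 K.

11.79 K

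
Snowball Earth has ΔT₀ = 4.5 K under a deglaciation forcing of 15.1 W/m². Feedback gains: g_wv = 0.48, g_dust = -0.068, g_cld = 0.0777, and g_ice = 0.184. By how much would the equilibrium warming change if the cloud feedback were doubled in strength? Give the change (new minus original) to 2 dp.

Original: g = 0.6737, ΔT = 4.5/(1−0.6737) = 13.7910 K.
With doubled cloud: g' = 0.7514, ΔT' = 4.5/(1−0.7514) = 18.1014 K.
Change = 18.1014 − 13.7910 = 4.31 K.

4.31 K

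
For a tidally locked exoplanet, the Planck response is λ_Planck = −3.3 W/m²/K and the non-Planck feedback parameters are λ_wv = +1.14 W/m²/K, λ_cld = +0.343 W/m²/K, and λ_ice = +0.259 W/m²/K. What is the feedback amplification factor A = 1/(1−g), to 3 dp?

2.118

Convert to gains: g_wv = 1.14/3.3 = 0.3455; g_cld = 0.343/3.3 = 0.1039; g_ice = 0.259/3.3 = 0.07848.
Total gain g = 0.52788.
A = 1/(1 − 0.52788) = 2.118.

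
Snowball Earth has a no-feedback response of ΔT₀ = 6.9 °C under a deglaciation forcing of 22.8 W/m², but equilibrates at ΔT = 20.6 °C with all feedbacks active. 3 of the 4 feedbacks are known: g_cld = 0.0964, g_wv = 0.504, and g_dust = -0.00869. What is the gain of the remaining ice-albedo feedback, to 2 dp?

0.07

Amplification A = ΔT/ΔT₀ = 20.6/6.9 = 2.986.
Total gain g = 1 − 1/A = 1 − 1/2.986 = 0.6651.
Known gains sum to 0.0964 + 0.504 − 0.00869 = 0.59171.
g_ice = 0.6651 − 0.59171 = 0.07.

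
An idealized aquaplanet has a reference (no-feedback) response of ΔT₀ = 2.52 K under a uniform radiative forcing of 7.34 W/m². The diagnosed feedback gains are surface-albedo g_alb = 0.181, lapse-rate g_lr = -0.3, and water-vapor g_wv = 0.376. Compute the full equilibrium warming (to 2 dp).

3.39 K

Total gain g = 0.181 − 0.3 + 0.376 = 0.257.
Amplification A = 1/(1 − 0.257) = 1.346.
ΔT = 2.52 × 1.346 = 3.39 K.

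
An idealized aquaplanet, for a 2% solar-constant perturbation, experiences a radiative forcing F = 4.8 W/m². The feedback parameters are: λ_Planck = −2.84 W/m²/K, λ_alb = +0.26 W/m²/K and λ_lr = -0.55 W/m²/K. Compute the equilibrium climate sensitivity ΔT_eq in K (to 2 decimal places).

1.53 K

Net feedback parameter λ = (−2.84) + (+0.26) + (-0.55) = -3.13 W/m²/K.
ΔT = −F/λ = −4.8/(-3.13) = 1.53 K.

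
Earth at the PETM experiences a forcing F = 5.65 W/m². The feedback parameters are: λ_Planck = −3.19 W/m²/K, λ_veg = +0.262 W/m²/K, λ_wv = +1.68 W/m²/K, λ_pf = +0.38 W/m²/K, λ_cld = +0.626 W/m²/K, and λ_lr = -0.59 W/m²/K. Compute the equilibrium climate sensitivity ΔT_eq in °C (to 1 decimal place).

Net feedback parameter λ = (−3.19) + (+0.262) + (+1.68) + (+0.38) + (+0.626) + (-0.59) = -0.832 W/m²/K.
ΔT = −F/λ = −5.65/(-0.832) = 6.8 °C.

6.8 °C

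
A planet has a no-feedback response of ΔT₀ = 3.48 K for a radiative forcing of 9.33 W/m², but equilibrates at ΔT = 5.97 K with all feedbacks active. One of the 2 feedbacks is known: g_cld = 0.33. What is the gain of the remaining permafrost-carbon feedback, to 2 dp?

0.09

Amplification A = ΔT/ΔT₀ = 5.97/3.48 = 1.716.
Total gain g = 1 − 1/A = 1 − 1/1.716 = 0.4172.
The known gain is 0.33.
g_pf = 0.4172 − 0.33 = 0.09.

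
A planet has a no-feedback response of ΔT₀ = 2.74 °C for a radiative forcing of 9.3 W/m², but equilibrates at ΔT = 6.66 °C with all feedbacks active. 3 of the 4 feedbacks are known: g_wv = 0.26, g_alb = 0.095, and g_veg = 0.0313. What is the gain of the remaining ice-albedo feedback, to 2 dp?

0.20

Amplification A = ΔT/ΔT₀ = 6.66/2.74 = 2.431.
Total gain g = 1 − 1/A = 1 − 1/2.431 = 0.5886.
Known gains sum to 0.26 + 0.095 + 0.0313 = 0.3863.
g_ice = 0.5886 − 0.3863 = 0.20.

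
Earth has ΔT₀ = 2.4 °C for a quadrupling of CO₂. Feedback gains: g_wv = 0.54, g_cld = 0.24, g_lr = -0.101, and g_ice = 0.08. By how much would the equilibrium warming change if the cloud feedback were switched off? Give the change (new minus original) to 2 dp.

Original: g = 0.759, ΔT = 2.4/(1−0.759) = 9.9585 °C.
Without cloud: g' = 0.519, ΔT' = 2.4/(1−0.519) = 4.9896 °C.
Change = 4.9896 − 9.9585 = -4.97 °C.

-4.97 °C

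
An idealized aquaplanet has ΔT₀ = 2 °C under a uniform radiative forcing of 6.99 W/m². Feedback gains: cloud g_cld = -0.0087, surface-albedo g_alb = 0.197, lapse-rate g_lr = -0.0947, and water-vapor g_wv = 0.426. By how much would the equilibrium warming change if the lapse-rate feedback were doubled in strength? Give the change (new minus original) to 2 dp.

Original: g = 0.5196, ΔT = 2/(1−0.5196) = 4.1632 °C.
With doubled lapse-rate: g' = 0.4249, ΔT' = 2/(1−0.4249) = 3.4777 °C.
Change = 3.4777 − 4.1632 = -0.69 °C.

-0.69 °C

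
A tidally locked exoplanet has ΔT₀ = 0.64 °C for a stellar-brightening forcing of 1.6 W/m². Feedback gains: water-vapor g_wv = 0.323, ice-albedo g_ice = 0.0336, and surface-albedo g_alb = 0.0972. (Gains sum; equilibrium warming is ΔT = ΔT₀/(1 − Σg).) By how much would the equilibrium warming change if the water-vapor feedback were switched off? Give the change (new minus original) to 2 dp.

-0.44 °C

Original: g = 0.4538, ΔT = 0.64/(1−0.4538) = 1.1717 °C.
Without water-vapor: g' = 0.1308, ΔT' = 0.64/(1−0.1308) = 0.7363 °C.
Change = 0.7363 − 1.1717 = -0.44 °C.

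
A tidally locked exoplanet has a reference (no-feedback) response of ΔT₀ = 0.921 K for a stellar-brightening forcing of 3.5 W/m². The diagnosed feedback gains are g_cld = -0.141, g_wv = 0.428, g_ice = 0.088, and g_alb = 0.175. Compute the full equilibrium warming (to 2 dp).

2.05 K

Total gain g = -0.141 + 0.428 + 0.088 + 0.175 = 0.55.
Amplification A = 1/(1 − 0.55) = 2.222.
ΔT = 0.921 × 2.222 = 2.05 K.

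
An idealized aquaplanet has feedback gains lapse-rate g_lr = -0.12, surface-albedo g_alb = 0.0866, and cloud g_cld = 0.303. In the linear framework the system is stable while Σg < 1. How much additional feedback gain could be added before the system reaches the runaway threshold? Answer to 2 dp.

0.73

Current total gain = -0.12 + 0.0866 + 0.303 = 0.2696.
Margin to runaway = 1 − 0.2696 = 0.73.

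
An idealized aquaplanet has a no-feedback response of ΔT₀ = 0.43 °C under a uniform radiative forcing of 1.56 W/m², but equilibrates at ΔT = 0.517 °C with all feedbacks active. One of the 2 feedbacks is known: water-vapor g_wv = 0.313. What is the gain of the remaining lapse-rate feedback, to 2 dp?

Amplification A = ΔT/ΔT₀ = 0.517/0.43 = 1.202.
Total gain g = 1 − 1/A = 1 − 1/1.202 = 0.1681.
The known gain is 0.313.
g_lr = 0.1681 − 0.313 = -0.14.

-0.14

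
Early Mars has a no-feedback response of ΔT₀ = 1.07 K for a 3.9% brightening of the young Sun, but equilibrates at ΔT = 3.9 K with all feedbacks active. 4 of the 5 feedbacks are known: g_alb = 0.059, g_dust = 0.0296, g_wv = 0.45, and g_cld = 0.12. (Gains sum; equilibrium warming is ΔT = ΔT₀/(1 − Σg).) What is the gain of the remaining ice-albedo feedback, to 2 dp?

Amplification A = ΔT/ΔT₀ = 3.9/1.07 = 3.645.
Total gain g = 1 − 1/A = 1 − 1/3.645 = 0.7257.
Known gains sum to 0.059 + 0.0296 + 0.45 + 0.12 = 0.6586.
g_ice = 0.7257 − 0.6586 = 0.07.

0.07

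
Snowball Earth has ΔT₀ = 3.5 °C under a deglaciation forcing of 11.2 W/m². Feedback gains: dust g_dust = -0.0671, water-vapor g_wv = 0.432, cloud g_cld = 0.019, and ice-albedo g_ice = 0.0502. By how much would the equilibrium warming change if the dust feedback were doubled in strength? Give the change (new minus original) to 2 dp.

-0.66 °C

Original: g = 0.4341, ΔT = 3.5/(1−0.4341) = 6.1848 °C.
With doubled dust: g' = 0.367, ΔT' = 3.5/(1−0.367) = 5.5292 °C.
Change = 5.5292 − 6.1848 = -0.66 °C.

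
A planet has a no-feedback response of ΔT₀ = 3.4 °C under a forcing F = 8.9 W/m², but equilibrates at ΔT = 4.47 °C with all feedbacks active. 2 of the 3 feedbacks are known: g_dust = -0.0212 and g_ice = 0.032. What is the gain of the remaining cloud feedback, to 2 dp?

0.23

Amplification A = ΔT/ΔT₀ = 4.47/3.4 = 1.315.
Total gain g = 1 − 1/A = 1 − 1/1.315 = 0.2395.
Known gains sum to -0.0212 + 0.032 = 0.0108.
g_cld = 0.2395 − 0.0108 = 0.23.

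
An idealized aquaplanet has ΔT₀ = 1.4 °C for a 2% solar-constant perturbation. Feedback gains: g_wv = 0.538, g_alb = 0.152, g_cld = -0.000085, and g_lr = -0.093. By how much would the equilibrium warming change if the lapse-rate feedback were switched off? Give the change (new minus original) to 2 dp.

Original: g = 0.596915, ΔT = 1.4/(1−0.596915) = 3.4732 °C.
Without lapse-rate: g' = 0.689915, ΔT' = 1.4/(1−0.689915) = 4.5149 °C.
Change = 4.5149 − 3.4732 = 1.04 °C.

1.04 °C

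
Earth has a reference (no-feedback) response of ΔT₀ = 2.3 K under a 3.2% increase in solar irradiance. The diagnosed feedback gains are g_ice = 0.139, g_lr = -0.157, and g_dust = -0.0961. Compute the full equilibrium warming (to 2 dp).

Total gain g = 0.139 − 0.157 − 0.0961 = -0.1141.
Amplification A = 1/(1 + 0.1141) = 0.8976.
ΔT = 2.3 × 0.8976 = 2.06 K.

2.06 K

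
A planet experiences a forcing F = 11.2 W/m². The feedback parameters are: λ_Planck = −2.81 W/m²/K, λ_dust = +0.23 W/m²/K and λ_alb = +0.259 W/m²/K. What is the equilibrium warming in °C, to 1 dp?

Net feedback parameter λ = (−2.81) + (+0.23) + (+0.259) = -2.321 W/m²/K.
ΔT = −F/λ = −11.2/(-2.321) = 4.8 °C.

4.8 °C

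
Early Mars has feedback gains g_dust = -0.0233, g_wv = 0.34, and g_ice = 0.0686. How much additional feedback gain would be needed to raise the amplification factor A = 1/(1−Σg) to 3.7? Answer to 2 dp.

0.34

Current total gain = 0.3853.
Target gain for A = 3.7: g* = 1 − 1/3.7 = 0.7297.
Additional gain needed = 0.7297 − 0.3853 = 0.34.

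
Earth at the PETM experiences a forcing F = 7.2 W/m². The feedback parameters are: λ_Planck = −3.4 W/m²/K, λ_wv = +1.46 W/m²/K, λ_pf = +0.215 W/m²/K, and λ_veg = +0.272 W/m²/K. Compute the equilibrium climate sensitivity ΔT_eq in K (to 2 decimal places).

Net feedback parameter λ = (−3.4) + (+1.46) + (+0.215) + (+0.272) = -1.453 W/m²/K.
ΔT = −F/λ = −7.2/(-1.453) = 4.96 K.

4.96 K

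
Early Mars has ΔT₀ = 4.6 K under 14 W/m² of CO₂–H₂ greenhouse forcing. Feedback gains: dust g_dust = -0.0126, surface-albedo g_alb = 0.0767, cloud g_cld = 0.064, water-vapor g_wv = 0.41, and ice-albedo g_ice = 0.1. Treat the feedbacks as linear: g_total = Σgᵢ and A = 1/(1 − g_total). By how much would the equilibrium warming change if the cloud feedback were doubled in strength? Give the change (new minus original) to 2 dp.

Original: g = 0.6381, ΔT = 4.6/(1−0.6381) = 12.7107 K.
With doubled cloud: g' = 0.7021, ΔT' = 4.6/(1−0.7021) = 15.4414 K.
Change = 15.4414 − 12.7107 = 2.73 K.

2.73 K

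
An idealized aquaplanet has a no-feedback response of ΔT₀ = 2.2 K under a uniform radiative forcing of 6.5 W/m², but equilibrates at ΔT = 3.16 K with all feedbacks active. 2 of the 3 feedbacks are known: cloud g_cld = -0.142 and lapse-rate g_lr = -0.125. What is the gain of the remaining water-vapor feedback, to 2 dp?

0.57

Amplification A = ΔT/ΔT₀ = 3.16/2.2 = 1.436.
Total gain g = 1 − 1/A = 1 − 1/1.436 = 0.3036.
Known gains sum to -0.142 − 0.125 = -0.267.
g_wv = 0.3036 + 0.267 = 0.57.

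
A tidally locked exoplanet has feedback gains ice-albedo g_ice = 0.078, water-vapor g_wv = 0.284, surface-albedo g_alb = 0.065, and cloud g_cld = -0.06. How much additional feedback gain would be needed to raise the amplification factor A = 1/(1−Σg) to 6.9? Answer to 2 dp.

Current total gain = 0.367.
Target gain for A = 6.9: g* = 1 − 1/6.9 = 0.8551.
Additional gain needed = 0.8551 − 0.367 = 0.49.

0.49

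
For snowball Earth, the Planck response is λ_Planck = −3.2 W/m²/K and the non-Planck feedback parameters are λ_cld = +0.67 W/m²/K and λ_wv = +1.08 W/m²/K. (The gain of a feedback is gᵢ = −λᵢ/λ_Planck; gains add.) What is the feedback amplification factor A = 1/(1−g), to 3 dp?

2.207

Convert to gains: g_cld = 0.67/3.2 = 0.2094; g_wv = 1.08/3.2 = 0.3375.
Total gain g = 0.5469.
A = 1/(1 − 0.5469) = 2.207.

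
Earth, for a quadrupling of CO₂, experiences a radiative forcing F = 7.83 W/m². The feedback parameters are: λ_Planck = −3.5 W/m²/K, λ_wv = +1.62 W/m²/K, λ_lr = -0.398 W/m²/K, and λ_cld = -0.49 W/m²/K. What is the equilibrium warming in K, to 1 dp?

2.8 K

Net feedback parameter λ = (−3.5) + (+1.62) + (-0.398) + (-0.49) = -2.768 W/m²/K.
ΔT = −F/λ = −7.83/(-2.768) = 2.8 K.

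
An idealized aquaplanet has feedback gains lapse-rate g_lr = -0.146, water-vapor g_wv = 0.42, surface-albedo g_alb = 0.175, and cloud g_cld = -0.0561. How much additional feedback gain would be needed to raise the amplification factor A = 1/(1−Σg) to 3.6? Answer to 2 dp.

Current total gain = 0.3929.
Target gain for A = 3.6: g* = 1 − 1/3.6 = 0.7222.
Additional gain needed = 0.7222 − 0.3929 = 0.33.

0.33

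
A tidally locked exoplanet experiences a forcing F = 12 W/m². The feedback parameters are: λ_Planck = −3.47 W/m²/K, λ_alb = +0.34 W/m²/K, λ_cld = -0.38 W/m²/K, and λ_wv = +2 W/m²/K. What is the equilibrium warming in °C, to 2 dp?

7.95 °C

Net feedback parameter λ = (−3.47) + (+0.34) + (-0.38) + (+2) = -1.51 W/m²/K.
ΔT = −F/λ = −12/(-1.51) = 7.95 °C.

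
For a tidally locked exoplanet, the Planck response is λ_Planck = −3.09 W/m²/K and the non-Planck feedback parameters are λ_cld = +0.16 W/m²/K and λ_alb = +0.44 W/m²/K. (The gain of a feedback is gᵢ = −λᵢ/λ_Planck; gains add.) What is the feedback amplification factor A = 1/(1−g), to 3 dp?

Convert to gains: g_cld = 0.16/3.09 = 0.05178; g_alb = 0.44/3.09 = 0.1424.
Total gain g = 0.19418.
A = 1/(1 − 0.19418) = 1.241.

1.241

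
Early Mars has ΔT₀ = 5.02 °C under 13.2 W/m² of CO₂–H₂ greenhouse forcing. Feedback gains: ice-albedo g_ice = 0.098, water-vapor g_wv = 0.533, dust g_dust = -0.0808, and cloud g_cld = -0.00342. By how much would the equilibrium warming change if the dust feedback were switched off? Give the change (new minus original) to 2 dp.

Original: g = 0.54678, ΔT = 5.02/(1−0.54678) = 11.0763 °C.
Without dust: g' = 0.62758, ΔT' = 5.02/(1−0.62758) = 13.4794 °C.
Change = 13.4794 − 11.0763 = 2.40 °C.

2.40 °C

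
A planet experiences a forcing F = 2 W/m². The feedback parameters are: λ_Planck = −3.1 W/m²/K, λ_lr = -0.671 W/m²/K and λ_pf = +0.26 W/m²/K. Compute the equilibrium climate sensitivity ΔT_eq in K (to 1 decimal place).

Net feedback parameter λ = (−3.1) + (-0.671) + (+0.26) = -3.511 W/m²/K.
ΔT = −F/λ = −2/(-3.511) = 0.6 K.

0.6 K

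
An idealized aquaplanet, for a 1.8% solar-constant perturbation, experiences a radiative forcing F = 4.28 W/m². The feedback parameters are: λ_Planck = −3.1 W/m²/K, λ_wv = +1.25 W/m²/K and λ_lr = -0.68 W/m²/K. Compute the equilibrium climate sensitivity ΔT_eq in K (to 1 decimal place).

1.7 K

Net feedback parameter λ = (−3.1) + (+1.25) + (-0.68) = -2.53 W/m²/K.
ΔT = −F/λ = −4.28/(-2.53) = 1.7 K.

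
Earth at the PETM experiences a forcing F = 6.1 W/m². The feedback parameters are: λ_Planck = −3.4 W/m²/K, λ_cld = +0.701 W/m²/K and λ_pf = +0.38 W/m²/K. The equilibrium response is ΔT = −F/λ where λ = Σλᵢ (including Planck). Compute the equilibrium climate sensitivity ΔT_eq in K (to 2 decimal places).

Net feedback parameter λ = (−3.4) + (+0.701) + (+0.38) = -2.319 W/m²/K.
ΔT = −F/λ = −6.1/(-2.319) = 2.63 K.

2.63 K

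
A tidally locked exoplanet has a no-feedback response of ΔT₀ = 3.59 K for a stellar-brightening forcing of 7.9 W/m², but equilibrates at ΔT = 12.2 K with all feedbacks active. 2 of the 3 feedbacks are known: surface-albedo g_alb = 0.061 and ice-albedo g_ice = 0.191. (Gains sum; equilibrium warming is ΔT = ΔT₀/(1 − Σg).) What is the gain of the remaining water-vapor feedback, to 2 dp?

Amplification A = ΔT/ΔT₀ = 12.2/3.59 = 3.398.
Total gain g = 1 − 1/A = 1 − 1/3.398 = 0.7057.
Known gains sum to 0.061 + 0.191 = 0.252.
g_wv = 0.7057 − 0.252 = 0.45.

0.45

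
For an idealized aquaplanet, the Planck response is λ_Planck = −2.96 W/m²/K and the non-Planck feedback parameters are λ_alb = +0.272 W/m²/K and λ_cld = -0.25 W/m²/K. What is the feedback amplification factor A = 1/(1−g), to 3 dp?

Convert to gains: g_alb = 0.272/2.96 = 0.09189; g_cld = -0.25/2.96 = -0.08446.
Total gain g = 0.00743.
A = 1/(1 − 0.00743) = 1.007.

1.007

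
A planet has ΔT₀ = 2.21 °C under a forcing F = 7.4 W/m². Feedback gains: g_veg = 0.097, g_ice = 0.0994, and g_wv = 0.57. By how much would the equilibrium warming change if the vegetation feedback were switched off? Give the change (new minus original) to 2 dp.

Original: g = 0.7664, ΔT = 2.21/(1−0.7664) = 9.4606 °C.
Without vegetation: g' = 0.6694, ΔT' = 2.21/(1−0.6694) = 6.6848 °C.
Change = 6.6848 − 9.4606 = -2.78 °C.

-2.78 °C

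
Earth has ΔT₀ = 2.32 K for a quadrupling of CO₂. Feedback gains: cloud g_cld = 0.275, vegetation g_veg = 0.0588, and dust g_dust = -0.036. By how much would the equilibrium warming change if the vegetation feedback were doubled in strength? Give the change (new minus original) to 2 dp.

Original: g = 0.2978, ΔT = 2.32/(1−0.2978) = 3.3039 K.
With doubled vegetation: g' = 0.3566, ΔT' = 2.32/(1−0.3566) = 3.6058 K.
Change = 3.6058 − 3.3039 = 0.30 K.

0.30 K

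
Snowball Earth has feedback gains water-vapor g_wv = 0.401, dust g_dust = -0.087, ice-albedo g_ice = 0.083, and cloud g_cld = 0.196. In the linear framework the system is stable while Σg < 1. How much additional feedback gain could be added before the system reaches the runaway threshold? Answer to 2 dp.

Current total gain = 0.401 − 0.087 + 0.083 + 0.196 = 0.593.
Margin to runaway = 1 − 0.593 = 0.41.

0.41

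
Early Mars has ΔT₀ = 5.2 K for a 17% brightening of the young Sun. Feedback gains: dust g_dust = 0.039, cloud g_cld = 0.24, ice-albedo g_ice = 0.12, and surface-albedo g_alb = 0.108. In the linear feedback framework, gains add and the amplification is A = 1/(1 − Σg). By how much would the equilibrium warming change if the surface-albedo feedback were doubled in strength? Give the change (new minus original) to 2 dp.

Original: g = 0.507, ΔT = 5.2/(1−0.507) = 10.5477 K.
With doubled surface-albedo: g' = 0.615, ΔT' = 5.2/(1−0.615) = 13.5065 K.
Change = 13.5065 − 10.5477 = 2.96 K.

2.96 K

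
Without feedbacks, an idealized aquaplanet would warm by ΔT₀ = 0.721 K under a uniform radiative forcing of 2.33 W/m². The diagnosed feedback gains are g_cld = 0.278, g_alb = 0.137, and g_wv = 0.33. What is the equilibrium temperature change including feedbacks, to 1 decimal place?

2.8 K

Total gain g = 0.278 + 0.137 + 0.33 = 0.745.
Amplification A = 1/(1 − 0.745) = 3.922.
ΔT = 0.721 × 3.922 = 2.8 K.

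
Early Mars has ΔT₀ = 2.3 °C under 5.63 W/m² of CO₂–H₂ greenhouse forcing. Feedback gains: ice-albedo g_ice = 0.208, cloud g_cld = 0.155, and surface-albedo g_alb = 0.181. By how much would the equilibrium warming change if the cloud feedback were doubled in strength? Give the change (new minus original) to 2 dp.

2.60 °C

Original: g = 0.544, ΔT = 2.3/(1−0.544) = 5.0439 °C.
With doubled cloud: g' = 0.699, ΔT' = 2.3/(1−0.699) = 7.6412 °C.
Change = 7.6412 − 5.0439 = 2.60 °C.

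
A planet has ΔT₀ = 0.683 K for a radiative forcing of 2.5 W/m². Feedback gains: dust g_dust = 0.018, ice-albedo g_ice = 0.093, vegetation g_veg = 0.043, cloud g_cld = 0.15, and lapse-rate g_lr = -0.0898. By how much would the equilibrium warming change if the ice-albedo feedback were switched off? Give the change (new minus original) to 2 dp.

Original: g = 0.2142, ΔT = 0.683/(1−0.2142) = 0.8692 K.
Without ice-albedo: g' = 0.1212, ΔT' = 0.683/(1−0.1212) = 0.7772 K.
Change = 0.7772 − 0.8692 = -0.09 K.

-0.09 K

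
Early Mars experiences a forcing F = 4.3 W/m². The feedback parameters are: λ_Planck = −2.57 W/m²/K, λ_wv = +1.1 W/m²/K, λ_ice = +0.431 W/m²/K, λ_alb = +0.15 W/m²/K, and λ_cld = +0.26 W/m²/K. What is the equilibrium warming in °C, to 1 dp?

Net feedback parameter λ = (−2.57) + (+1.1) + (+0.431) + (+0.15) + (+0.26) = -0.629 W/m²/K.
ΔT = −F/λ = −4.3/(-0.629) = 6.8 °C.

6.8 °C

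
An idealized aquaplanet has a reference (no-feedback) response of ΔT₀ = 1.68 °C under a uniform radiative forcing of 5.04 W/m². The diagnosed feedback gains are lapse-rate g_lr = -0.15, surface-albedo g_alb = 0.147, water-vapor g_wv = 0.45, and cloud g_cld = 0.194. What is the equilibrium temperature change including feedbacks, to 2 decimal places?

Total gain g = -0.15 + 0.147 + 0.45 + 0.194 = 0.641.
Amplification A = 1/(1 − 0.641) = 2.786.
ΔT = 1.68 × 2.786 = 4.68 °C.

4.68 °C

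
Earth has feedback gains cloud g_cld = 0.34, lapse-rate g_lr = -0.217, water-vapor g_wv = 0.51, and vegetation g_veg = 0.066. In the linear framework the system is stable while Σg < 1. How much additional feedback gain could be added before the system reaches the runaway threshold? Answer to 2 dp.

Current total gain = 0.34 − 0.217 + 0.51 + 0.066 = 0.699.
Margin to runaway = 1 − 0.699 = 0.30.

0.30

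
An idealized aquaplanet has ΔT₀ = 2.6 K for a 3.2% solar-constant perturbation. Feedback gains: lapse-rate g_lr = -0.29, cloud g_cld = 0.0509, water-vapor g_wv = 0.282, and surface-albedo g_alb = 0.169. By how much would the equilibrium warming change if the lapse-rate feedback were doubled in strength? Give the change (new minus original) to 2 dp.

-0.89 K

Original: g = 0.2119, ΔT = 2.6/(1−0.2119) = 3.2991 K.
With doubled lapse-rate: g' = -0.0781, ΔT' = 2.6/(1+0.0781) = 2.4117 K.
Change = 2.4117 − 3.2991 = -0.89 K.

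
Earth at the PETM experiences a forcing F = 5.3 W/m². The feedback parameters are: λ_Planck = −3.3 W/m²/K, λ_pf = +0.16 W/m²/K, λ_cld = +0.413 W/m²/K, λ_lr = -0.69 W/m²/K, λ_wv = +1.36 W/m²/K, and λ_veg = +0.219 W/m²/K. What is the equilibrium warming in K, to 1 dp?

2.9 K

Net feedback parameter λ = (−3.3) + (+0.16) + (+0.413) + (-0.69) + (+1.36) + (+0.219) = -1.838 W/m²/K.
ΔT = −F/λ = −5.3/(-1.838) = 2.9 K.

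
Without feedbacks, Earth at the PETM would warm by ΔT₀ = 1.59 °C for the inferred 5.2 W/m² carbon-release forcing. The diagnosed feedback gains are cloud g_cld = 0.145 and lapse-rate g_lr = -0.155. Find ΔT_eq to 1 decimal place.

1.6 °C

Total gain g = 0.145 − 0.155 = -0.01.
Amplification A = 1/(1 + 0.01) = 0.9901.
ΔT = 1.59 × 0.9901 = 1.6 °C.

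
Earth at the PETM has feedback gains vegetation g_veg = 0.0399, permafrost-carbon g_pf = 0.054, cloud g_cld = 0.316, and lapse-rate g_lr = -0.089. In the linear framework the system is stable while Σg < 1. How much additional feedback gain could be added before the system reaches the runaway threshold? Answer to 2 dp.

0.68

Current total gain = 0.0399 + 0.054 + 0.316 − 0.089 = 0.3209.
Margin to runaway = 1 − 0.3209 = 0.68.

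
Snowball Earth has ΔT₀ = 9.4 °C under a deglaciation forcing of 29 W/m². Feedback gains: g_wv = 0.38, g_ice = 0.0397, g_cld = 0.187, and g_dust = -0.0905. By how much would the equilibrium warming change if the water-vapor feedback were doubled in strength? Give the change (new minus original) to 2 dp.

Original: g = 0.5162, ΔT = 9.4/(1−0.5162) = 19.4295 °C.
With doubled water-vapor: g' = 0.8962, ΔT' = 9.4/(1−0.8962) = 90.5588 °C.
Change = 90.5588 − 19.4295 = 71.13 °C.

71.13 °C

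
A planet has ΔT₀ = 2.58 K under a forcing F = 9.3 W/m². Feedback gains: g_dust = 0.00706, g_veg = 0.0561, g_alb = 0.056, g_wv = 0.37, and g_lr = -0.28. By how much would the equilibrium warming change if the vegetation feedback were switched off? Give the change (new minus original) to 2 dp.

Original: g = 0.20916, ΔT = 2.58/(1−0.20916) = 3.2624 K.
Without vegetation: g' = 0.15306, ΔT' = 2.58/(1−0.15306) = 3.0463 K.
Change = 3.0463 − 3.2624 = -0.22 K.

-0.22 K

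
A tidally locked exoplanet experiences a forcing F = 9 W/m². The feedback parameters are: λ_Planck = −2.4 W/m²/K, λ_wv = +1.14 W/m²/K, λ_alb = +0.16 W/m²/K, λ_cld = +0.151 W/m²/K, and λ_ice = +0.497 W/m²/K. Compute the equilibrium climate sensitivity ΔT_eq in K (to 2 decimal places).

Net feedback parameter λ = (−2.4) + (+1.14) + (+0.16) + (+0.151) + (+0.497) = -0.452 W/m²/K.
ΔT = −F/λ = −9/(-0.452) = 19.91 K.

19.91 K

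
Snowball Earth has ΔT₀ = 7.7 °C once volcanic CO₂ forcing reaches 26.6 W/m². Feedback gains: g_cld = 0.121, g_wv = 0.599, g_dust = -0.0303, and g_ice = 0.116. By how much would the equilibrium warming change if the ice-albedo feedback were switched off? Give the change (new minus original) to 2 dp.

-14.81 °C

Original: g = 0.8057, ΔT = 7.7/(1−0.8057) = 39.6294 °C.
Without ice-albedo: g' = 0.6897, ΔT' = 7.7/(1−0.6897) = 24.8147 °C.
Change = 24.8147 − 39.6294 = -14.81 °C.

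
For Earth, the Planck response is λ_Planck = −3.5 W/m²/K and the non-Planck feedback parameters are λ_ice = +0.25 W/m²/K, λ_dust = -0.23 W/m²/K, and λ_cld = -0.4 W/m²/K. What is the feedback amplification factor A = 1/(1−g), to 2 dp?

0.90

Convert to gains: g_ice = 0.25/3.5 = 0.07143; g_dust = -0.23/3.5 = -0.06571; g_cld = -0.4/3.5 = -0.1143.
Total gain g = -0.10858.
A = 1/(1 + 0.10858) = 0.90.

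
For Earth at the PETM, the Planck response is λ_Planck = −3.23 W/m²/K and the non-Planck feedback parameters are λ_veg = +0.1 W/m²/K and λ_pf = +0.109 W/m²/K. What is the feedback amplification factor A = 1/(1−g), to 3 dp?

1.069

Convert to gains: g_veg = 0.1/3.23 = 0.03096; g_pf = 0.109/3.23 = 0.03375.
Total gain g = 0.06471.
A = 1/(1 − 0.06471) = 1.069.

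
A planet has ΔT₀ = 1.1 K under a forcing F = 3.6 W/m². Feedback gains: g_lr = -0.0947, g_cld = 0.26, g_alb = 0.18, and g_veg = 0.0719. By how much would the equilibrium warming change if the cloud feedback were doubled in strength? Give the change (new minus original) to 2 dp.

1.52 K

Original: g = 0.4172, ΔT = 1.1/(1−0.4172) = 1.8874 K.
With doubled cloud: g' = 0.6772, ΔT' = 1.1/(1−0.6772) = 3.4077 K.
Change = 3.4077 − 1.8874 = 1.52 K.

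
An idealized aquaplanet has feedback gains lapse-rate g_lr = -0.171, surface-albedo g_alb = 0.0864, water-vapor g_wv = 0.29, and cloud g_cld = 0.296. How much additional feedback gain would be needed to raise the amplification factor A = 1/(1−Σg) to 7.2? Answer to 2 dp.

0.36

Current total gain = 0.5014.
Target gain for A = 7.2: g* = 1 − 1/7.2 = 0.8611.
Additional gain needed = 0.8611 − 0.5014 = 0.36.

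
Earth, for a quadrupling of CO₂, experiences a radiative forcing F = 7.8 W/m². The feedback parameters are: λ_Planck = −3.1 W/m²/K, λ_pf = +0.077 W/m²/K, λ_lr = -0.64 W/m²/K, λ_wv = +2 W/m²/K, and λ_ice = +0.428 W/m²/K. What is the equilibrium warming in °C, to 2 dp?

Net feedback parameter λ = (−3.1) + (+0.077) + (-0.64) + (+2) + (+0.428) = -1.235 W/m²/K.
ΔT = −F/λ = −7.8/(-1.235) = 6.32 °C.

6.32 °C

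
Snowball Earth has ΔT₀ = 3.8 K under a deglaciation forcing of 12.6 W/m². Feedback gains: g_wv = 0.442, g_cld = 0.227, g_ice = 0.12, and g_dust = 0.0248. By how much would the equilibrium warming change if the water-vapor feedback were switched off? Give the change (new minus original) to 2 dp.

Original: g = 0.8138, ΔT = 3.8/(1−0.8138) = 20.4082 K.
Without water-vapor: g' = 0.3718, ΔT' = 3.8/(1−0.3718) = 6.0490 K.
Change = 6.0490 − 20.4082 = -14.36 K.

-14.36 K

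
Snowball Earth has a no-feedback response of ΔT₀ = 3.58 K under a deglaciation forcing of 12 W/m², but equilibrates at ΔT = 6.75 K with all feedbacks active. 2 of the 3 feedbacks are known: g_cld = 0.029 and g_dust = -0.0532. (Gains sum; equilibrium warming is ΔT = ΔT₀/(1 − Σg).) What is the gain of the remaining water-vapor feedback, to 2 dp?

0.49

Amplification A = ΔT/ΔT₀ = 6.75/3.58 = 1.885.
Total gain g = 1 − 1/A = 1 − 1/1.885 = 0.4695.
Known gains sum to 0.029 − 0.0532 = -0.0242.
g_wv = 0.4695 + 0.0242 = 0.49.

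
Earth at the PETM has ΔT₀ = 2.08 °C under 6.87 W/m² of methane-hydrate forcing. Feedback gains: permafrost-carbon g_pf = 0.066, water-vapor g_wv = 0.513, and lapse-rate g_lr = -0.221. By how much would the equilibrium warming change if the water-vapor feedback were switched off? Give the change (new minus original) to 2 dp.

-1.44 °C

Original: g = 0.358, ΔT = 2.08/(1−0.358) = 3.2399 °C.
Without water-vapor: g' = -0.155, ΔT' = 2.08/(1+0.155) = 1.8009 °C.
Change = 1.8009 − 3.2399 = -1.44 °C.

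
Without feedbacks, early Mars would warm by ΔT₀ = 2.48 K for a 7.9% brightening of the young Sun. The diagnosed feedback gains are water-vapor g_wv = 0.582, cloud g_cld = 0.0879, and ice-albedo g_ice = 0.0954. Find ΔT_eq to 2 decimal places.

Total gain g = 0.582 + 0.0879 + 0.0954 = 0.7653.
Amplification A = 1/(1 − 0.7653) = 4.261.
ΔT = 2.48 × 4.261 = 10.57 K.

10.57 K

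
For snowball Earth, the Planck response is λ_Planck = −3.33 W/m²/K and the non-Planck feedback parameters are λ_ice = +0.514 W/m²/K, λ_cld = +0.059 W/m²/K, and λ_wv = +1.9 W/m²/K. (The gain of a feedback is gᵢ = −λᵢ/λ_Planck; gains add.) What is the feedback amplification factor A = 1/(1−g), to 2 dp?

Convert to gains: g_ice = 0.514/3.33 = 0.1544; g_cld = 0.059/3.33 = 0.01772; g_wv = 1.9/3.33 = 0.5706.
Total gain g = 0.74272.
A = 1/(1 − 0.74272) = 3.89.

3.89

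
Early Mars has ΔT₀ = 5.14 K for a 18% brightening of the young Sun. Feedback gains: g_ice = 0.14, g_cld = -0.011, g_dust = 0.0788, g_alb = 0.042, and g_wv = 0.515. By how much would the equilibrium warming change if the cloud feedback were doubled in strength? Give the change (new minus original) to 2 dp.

Original: g = 0.7648, ΔT = 5.14/(1−0.7648) = 21.8537 K.
With doubled cloud: g' = 0.7538, ΔT' = 5.14/(1−0.7538) = 20.8773 K.
Change = 20.8773 − 21.8537 = -0.98 K.

-0.98 K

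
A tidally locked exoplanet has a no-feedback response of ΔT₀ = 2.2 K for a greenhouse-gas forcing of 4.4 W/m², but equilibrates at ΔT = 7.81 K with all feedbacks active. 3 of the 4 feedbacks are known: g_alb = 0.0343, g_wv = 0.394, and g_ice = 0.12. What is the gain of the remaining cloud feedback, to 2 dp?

Amplification A = ΔT/ΔT₀ = 7.81/2.2 = 3.55.
Total gain g = 1 − 1/A = 1 − 1/3.55 = 0.7183.
Known gains sum to 0.0343 + 0.394 + 0.12 = 0.5483.
g_cld = 0.7183 − 0.5483 = 0.17.

0.17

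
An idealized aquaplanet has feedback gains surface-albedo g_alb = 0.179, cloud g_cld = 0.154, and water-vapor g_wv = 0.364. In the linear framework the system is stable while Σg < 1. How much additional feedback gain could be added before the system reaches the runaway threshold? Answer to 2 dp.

Current total gain = 0.179 + 0.154 + 0.364 = 0.697.
Margin to runaway = 1 − 0.697 = 0.30.

0.30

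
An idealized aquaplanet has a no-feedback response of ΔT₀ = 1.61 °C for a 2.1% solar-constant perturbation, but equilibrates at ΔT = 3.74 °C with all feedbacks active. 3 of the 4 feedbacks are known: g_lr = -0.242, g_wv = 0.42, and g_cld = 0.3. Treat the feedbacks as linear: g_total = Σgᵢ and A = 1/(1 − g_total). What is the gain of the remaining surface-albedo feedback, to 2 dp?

0.09

Amplification A = ΔT/ΔT₀ = 3.74/1.61 = 2.323.
Total gain g = 1 − 1/A = 1 − 1/2.323 = 0.5695.
Known gains sum to -0.242 + 0.42 + 0.3 = 0.478.
g_alb = 0.5695 − 0.478 = 0.09.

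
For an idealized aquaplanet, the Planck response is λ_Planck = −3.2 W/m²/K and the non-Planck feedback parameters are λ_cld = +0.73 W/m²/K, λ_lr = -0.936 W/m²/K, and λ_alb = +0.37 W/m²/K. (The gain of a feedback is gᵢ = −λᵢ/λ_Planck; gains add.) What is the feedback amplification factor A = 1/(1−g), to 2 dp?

Convert to gains: g_cld = 0.73/3.2 = 0.2281; g_lr = -0.936/3.2 = -0.2925; g_alb = 0.37/3.2 = 0.1156.
Total gain g = 0.0512.
A = 1/(1 − 0.0512) = 1.05.

1.05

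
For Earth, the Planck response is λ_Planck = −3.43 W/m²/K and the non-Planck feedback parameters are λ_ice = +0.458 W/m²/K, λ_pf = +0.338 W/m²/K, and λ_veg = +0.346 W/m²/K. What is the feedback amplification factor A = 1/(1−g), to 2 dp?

Convert to gains: g_ice = 0.458/3.43 = 0.1335; g_pf = 0.338/3.43 = 0.09854; g_veg = 0.346/3.43 = 0.1009.
Total gain g = 0.33294.
A = 1/(1 − 0.33294) = 1.50.

1.50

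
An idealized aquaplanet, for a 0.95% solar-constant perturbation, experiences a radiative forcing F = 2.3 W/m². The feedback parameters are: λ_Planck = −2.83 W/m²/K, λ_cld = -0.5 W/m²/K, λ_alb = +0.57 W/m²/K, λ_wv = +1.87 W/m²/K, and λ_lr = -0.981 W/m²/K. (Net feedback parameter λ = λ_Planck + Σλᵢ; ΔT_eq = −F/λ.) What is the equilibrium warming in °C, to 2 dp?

1.23 °C

Net feedback parameter λ = (−2.83) + (-0.5) + (+0.57) + (+1.87) + (-0.981) = -1.871 W/m²/K.
ΔT = −F/λ = −2.3/(-1.871) = 1.23 °C.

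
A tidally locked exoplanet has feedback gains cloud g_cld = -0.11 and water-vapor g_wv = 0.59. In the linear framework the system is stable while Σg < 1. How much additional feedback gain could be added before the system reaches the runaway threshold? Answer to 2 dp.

0.52

Current total gain = -0.11 + 0.59 = 0.48.
Margin to runaway = 1 − 0.48 = 0.52.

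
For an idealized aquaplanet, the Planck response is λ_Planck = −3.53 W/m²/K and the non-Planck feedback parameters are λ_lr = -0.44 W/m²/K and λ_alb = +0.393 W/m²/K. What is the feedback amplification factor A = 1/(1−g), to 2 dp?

Convert to gains: g_lr = -0.44/3.53 = -0.1246; g_alb = 0.393/3.53 = 0.1113.
Total gain g = -0.0133.
A = 1/(1 + 0.0133) = 0.99.

0.99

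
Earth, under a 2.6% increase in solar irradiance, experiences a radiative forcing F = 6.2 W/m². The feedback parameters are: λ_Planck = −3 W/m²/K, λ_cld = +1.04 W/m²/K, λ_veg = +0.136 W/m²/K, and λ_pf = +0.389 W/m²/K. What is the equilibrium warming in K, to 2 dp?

4.32 K

Net feedback parameter λ = (−3) + (+1.04) + (+0.136) + (+0.389) = -1.435 W/m²/K.
ΔT = −F/λ = −6.2/(-1.435) = 4.32 K.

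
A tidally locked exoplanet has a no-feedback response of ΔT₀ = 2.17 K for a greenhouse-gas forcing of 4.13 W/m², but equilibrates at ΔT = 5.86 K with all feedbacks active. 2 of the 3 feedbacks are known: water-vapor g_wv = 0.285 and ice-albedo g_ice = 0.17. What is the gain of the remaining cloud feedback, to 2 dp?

0.17

Amplification A = ΔT/ΔT₀ = 5.86/2.17 = 2.7.
Total gain g = 1 − 1/A = 1 − 1/2.7 = 0.6296.
Known gains sum to 0.285 + 0.17 = 0.455.
g_cld = 0.6296 − 0.455 = 0.17.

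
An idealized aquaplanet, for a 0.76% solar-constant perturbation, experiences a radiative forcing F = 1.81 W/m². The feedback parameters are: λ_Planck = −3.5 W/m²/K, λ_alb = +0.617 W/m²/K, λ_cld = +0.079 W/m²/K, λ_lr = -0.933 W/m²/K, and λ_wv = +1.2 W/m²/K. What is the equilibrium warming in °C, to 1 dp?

Net feedback parameter λ = (−3.5) + (+0.617) + (+0.079) + (-0.933) + (+1.2) = -2.537 W/m²/K.
ΔT = −F/λ = −1.81/(-2.537) = 0.7 °C.

0.7 °C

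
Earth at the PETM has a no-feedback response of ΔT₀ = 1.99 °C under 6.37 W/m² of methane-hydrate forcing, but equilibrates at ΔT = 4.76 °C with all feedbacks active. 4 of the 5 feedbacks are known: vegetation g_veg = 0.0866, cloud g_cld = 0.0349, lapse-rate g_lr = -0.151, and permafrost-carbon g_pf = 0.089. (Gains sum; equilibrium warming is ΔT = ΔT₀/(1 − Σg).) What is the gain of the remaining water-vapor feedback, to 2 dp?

Amplification A = ΔT/ΔT₀ = 4.76/1.99 = 2.392.
Total gain g = 1 − 1/A = 1 − 1/2.392 = 0.5819.
Known gains sum to 0.0866 + 0.0349 − 0.151 + 0.089 = 0.0595.
g_wv = 0.5819 − 0.0595 = 0.52.

0.52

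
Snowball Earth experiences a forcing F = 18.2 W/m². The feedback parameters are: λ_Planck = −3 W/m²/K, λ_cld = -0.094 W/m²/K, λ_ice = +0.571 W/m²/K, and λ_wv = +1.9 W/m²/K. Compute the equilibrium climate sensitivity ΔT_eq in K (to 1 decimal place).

Net feedback parameter λ = (−3) + (-0.094) + (+0.571) + (+1.9) = -0.623 W/m²/K.
ΔT = −F/λ = −18.2/(-0.623) = 29.2 K.

29.2 K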